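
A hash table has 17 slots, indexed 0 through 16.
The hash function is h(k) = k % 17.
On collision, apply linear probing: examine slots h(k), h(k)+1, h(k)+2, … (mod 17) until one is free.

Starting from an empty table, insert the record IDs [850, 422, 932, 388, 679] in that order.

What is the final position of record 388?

Insert 850: h=0, slot 0 empty => index 0.
Insert 422: h=14, slot 14 empty => index 14.
Insert 932: h=14, slot 14 occupied => index 15.
Insert 388: h=14, slots 14,15 occupied => index 16.
Insert 679: h=16, slots 16,0 occupied => index 1.
Table: [850, 679, ∅, ∅, ∅, ∅, ∅, ∅, ∅, ∅, ∅, ∅, ∅, ∅, 422, 932, 388]

16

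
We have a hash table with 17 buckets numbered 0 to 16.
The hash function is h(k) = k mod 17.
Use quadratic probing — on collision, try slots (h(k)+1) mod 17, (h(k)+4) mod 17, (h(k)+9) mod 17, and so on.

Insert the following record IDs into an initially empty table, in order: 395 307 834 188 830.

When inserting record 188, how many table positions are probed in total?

3

395: h=4 => slot 4
307: h=1 => slot 1
834: h=1, probe 1,2 => slot 2
188: h=1, probe 1,2,5 => slot 5
830: h=14 => slot 14
Table: [∅, 307, 834, ∅, 395, 188, ∅, ∅, ∅, ∅, ∅, ∅, ∅, ∅, 830, ∅, ∅]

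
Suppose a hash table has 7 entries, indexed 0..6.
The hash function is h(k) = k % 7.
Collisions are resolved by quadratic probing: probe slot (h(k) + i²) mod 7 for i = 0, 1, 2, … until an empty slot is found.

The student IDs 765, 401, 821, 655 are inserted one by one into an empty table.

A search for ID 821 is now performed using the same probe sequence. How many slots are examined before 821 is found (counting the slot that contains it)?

765 hashes to 2; slot 2 is free -> place at 2.
401 hashes to 2; 2 taken -> place at 3.
821 hashes to 2; 2,3 taken -> place at 6.
655 hashes to 4; slot 4 is free -> place at 4.
Table: [—, —, 765, 401, 655, —, 821]
Lookup 821: h=2, probe 2,3,6 → found at 6.

3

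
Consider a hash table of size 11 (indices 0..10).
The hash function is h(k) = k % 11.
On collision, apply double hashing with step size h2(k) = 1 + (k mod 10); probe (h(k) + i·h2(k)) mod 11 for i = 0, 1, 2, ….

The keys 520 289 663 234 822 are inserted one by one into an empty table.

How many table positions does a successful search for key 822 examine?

520 hashes to 3; slot 3 is free → place at 3.
289 hashes to 3, h2=10; 3 taken → place at 2.
663 hashes to 3, h2=4; 3 taken → place at 7.
234 hashes to 3, h2=5; 3 taken → place at 8.
822 hashes to 8, h2=3; 8 taken → place at 0.
Table: [822, -, 289, 520, -, -, -, 663, 234, -, -]
Lookup 822: h=8, h2=3, probe 8,0 → found at 0.

2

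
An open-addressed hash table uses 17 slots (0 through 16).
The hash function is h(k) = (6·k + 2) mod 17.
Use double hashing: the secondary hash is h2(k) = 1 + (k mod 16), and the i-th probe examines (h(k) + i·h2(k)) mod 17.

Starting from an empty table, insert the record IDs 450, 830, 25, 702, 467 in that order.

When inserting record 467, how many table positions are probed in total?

450 hashes to 16; slot 16 is free -> place at 16.
830 hashes to 1; slot 1 is free -> place at 1.
25 hashes to 16, h2=10; 16 taken -> place at 9.
702 hashes to 15; slot 15 is free -> place at 15.
467 hashes to 16, h2=4; 16 taken -> place at 3.
Table: [., 830, ., 467, ., ., ., ., ., 25, ., ., ., ., ., 702, 450]

2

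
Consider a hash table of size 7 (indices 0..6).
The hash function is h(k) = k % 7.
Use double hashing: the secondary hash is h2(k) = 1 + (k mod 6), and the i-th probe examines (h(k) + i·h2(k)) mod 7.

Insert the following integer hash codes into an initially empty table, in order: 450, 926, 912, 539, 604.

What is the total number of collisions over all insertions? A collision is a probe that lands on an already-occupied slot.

Insert 450: h=2, slot 2 empty -> index 2.
Insert 926: h=2, h2=3, slot 2 occupied -> index 5.
Insert 912: h=2, h2=1, slot 2 occupied -> index 3.
Insert 539: h=0, slot 0 empty -> index 0.
Insert 604: h=2, h2=5, slots 2,0,5,3 occupied -> index 1.
Table: [539, 604, 450, 912, _, 926, _]

6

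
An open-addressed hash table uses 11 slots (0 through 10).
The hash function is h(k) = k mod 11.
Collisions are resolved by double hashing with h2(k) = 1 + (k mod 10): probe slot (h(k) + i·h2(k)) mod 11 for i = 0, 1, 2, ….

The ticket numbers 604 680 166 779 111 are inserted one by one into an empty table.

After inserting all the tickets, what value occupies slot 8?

Insert 604: h=10, slot 10 empty → index 10.
Insert 680: h=9, slot 9 empty → index 9.
Insert 166: h=1, slot 1 empty → index 1.
Insert 779: h=9, h2=10, slot 9 occupied → index 8.
Insert 111: h=1, h2=2, slot 1 occupied → index 3.
Table: [∅, 166, ∅, 111, ∅, ∅, ∅, ∅, 779, 680, 604]

779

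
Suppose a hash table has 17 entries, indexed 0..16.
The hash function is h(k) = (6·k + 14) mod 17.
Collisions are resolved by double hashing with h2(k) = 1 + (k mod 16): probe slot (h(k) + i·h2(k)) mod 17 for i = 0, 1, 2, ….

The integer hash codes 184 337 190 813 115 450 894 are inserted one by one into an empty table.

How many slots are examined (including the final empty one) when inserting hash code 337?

184 hashes to 13; slot 13 is free => place at 13.
337 hashes to 13, h2=2; 13 taken => place at 15.
190 hashes to 15, h2=15; 15,13 taken => place at 11.
813 hashes to 13, h2=14; 13 taken => place at 10.
115 hashes to 7; slot 7 is free => place at 7.
450 hashes to 11, h2=3; 11 taken => place at 14.
894 hashes to 6; slot 6 is free => place at 6.
Table: [_, _, _, _, _, _, 894, 115, _, _, 813, 190, _, 184, 450, 337, _]

2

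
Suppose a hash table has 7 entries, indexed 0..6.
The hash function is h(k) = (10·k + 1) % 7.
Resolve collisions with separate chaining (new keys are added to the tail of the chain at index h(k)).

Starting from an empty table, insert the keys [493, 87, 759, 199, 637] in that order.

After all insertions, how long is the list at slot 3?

Insert 493: h=3, bucket 3 empty → new chain.
Insert 87: h=3, bucket 3 nonempty → append to chain.
Insert 759: h=3, bucket 3 nonempty → append to chain.
Insert 199: h=3, bucket 3 nonempty → append to chain.
Insert 637: h=1, bucket 1 empty → new chain.
Final buckets:
0: —
1: 637
2: —
3: 493 -> 87 -> 759 -> 199
4: —
5: —
6: —

4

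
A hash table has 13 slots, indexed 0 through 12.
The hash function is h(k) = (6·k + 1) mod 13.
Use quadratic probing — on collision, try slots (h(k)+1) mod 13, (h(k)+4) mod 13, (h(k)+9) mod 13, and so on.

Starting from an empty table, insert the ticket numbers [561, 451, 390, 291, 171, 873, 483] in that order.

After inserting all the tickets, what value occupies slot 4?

561: h=0 → slot 0
451: h=3 → slot 3
390: h=1 → slot 1
291: h=5 → slot 5
171: h=0, probe 0,1,4 → slot 4
873: h=0, probe 0,1,4,9 → slot 9
483: h=0, probe 0,1,4,9,3,12 → slot 12
Table: [561, 390, ., 451, 171, 291, ., ., ., 873, ., ., 483]

171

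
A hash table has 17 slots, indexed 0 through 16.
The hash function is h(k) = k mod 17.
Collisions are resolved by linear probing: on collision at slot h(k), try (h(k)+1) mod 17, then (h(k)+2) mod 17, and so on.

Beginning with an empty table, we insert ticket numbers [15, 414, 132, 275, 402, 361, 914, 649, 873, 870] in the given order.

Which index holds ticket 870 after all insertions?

8

15 hashes to 15; slot 15 is free => place at 15.
414 hashes to 6; slot 6 is free => place at 6.
132 hashes to 13; slot 13 is free => place at 13.
275 hashes to 3; slot 3 is free => place at 3.
402 hashes to 11; slot 11 is free => place at 11.
361 hashes to 4; slot 4 is free => place at 4.
914 hashes to 13; 13 taken => place at 14.
649 hashes to 3; 3,4 taken => place at 5.
873 hashes to 6; 6 taken => place at 7.
870 hashes to 3; 3,4,5,6,7 taken => place at 8.
Table: [., ., ., 275, 361, 649, 414, 873, 870, ., ., 402, ., 132, 914, 15, .]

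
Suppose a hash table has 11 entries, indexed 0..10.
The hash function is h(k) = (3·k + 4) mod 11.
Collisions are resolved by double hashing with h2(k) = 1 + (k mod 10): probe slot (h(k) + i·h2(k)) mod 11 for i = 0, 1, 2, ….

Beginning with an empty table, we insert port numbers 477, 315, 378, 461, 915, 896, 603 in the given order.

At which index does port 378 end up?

Insert 477: h=5, slot 5 empty => index 5.
Insert 315: h=3, slot 3 empty => index 3.
Insert 378: h=5, h2=9, slots 5,3 occupied => index 1.
Insert 461: h=1, h2=2, slots 1,3,5 occupied => index 7.
Insert 915: h=10, slot 10 empty => index 10.
Insert 896: h=8, slot 8 empty => index 8.
Insert 603: h=9, slot 9 empty => index 9.
Table: [., 378, ., 315, ., 477, ., 461, 896, 603, 915]

1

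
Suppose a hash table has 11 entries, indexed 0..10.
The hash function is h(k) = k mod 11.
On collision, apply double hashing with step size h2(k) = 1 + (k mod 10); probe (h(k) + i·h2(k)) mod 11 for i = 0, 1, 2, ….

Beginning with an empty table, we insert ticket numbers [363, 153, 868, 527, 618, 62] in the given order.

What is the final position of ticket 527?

Insert 363: h=0, slot 0 empty → index 0.
Insert 153: h=10, slot 10 empty → index 10.
Insert 868: h=10, h2=9, slot 10 occupied → index 8.
Insert 527: h=10, h2=8, slot 10 occupied → index 7.
Insert 618: h=2, slot 2 empty → index 2.
Insert 62: h=7, h2=3, slots 7,10,2 occupied → index 5.
Table: [363, _, 618, _, _, 62, _, 527, 868, _, 153]

7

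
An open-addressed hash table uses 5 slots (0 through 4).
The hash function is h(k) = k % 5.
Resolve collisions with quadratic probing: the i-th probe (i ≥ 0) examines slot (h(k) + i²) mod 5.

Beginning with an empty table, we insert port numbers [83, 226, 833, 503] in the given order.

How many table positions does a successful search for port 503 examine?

83 hashes to 3; slot 3 is free -> place at 3.
226 hashes to 1; slot 1 is free -> place at 1.
833 hashes to 3; 3 taken -> place at 4.
503 hashes to 3; 3,4 taken -> place at 2.
Table: [., 226, 503, 83, 833]
Lookup 503: h=3, probe 3,4,2 → found at 2.

3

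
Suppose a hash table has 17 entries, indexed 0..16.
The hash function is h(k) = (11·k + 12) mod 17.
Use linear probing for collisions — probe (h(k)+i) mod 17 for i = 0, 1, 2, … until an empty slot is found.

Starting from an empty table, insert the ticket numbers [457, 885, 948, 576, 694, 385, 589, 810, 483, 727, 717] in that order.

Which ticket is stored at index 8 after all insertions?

576

457: h=7 -> slot 7
885: h=6 -> slot 6
948: h=2 -> slot 2
576: h=7, probe 7,8 -> slot 8
694: h=13 -> slot 13
385: h=14 -> slot 14
589: h=14, probe 14,15 -> slot 15
810: h=14, probe 14,15,16 -> slot 16
483: h=4 -> slot 4
727: h=2, probe 2,3 -> slot 3
717: h=11 -> slot 11
Table: [., ., 948, 727, 483, ., 885, 457, 576, ., ., 717, ., 694, 385, 589, 810]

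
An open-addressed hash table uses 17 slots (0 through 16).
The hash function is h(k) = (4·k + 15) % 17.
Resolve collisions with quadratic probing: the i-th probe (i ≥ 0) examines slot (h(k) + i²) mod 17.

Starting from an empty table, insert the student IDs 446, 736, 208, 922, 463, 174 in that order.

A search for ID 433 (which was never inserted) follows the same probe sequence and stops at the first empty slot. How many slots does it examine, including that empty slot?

Insert 446: h=14, slot 14 empty → index 14.
Insert 736: h=1, slot 1 empty → index 1.
Insert 208: h=14, slot 14 occupied → index 15.
Insert 922: h=14, slots 14,15,1 occupied → index 6.
Insert 463: h=14, slots 14,15,1,6 occupied → index 13.
Insert 174: h=14, slots 14,15,1,6,13 occupied → index 5.
Table: [∅, 736, ∅, ∅, ∅, 174, 922, ∅, ∅, ∅, ∅, ∅, ∅, 463, 446, 208, ∅]
Lookup 433: h=13, probe 13,14,0 → slot 0 empty, not found.

3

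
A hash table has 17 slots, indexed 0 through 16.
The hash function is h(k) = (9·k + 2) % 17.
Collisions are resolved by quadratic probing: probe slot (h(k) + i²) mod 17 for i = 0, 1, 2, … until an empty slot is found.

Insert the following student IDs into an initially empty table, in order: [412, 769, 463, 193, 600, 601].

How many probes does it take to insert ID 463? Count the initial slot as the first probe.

Insert 412: h=4, slot 4 empty → index 4.
Insert 769: h=4, slot 4 occupied → index 5.
Insert 463: h=4, slots 4,5 occupied → index 8.
Insert 193: h=5, slot 5 occupied → index 6.
Insert 600: h=13, slot 13 empty → index 13.
Insert 601: h=5, slots 5,6 occupied → index 9.
Table: [∅, ∅, ∅, ∅, 412, 769, 193, ∅, 463, 601, ∅, ∅, ∅, 600, ∅, ∅, ∅]

3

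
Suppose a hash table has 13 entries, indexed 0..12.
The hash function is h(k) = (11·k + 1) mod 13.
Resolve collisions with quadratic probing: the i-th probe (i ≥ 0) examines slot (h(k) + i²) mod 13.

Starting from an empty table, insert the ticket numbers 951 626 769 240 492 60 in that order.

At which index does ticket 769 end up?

1

951 hashes to 10; slot 10 is free -> place at 10.
626 hashes to 10; 10 taken -> place at 11.
769 hashes to 10; 10,11 taken -> place at 1.
240 hashes to 2; slot 2 is free -> place at 2.
492 hashes to 5; slot 5 is free -> place at 5.
60 hashes to 11; 11 taken -> place at 12.
Table: [—, 769, 240, —, —, 492, —, —, —, —, 951, 626, 60]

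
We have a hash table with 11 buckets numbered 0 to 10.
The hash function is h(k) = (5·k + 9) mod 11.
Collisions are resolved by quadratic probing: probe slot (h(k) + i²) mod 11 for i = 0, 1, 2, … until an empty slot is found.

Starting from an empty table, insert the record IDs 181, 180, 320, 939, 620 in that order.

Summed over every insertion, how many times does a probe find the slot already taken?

Insert 181: h=1, slot 1 empty -> index 1.
Insert 180: h=7, slot 7 empty -> index 7.
Insert 320: h=3, slot 3 empty -> index 3.
Insert 939: h=7, slot 7 occupied -> index 8.
Insert 620: h=7, slots 7,8 occupied -> index 0.
Table: [620, 181, -, 320, -, -, -, 180, 939, -, -]

3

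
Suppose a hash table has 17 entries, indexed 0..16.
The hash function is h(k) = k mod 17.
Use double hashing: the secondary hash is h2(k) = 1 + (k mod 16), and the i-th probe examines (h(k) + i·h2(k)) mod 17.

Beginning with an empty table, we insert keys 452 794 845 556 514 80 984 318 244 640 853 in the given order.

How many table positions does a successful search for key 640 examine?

452 hashes to 10; slot 10 is free => place at 10.
794 hashes to 12; slot 12 is free => place at 12.
845 hashes to 12, h2=14; 12 taken => place at 9.
556 hashes to 12, h2=13; 12 taken => place at 8.
514 hashes to 4; slot 4 is free => place at 4.
80 hashes to 12, h2=1; 12 taken => place at 13.
984 hashes to 15; slot 15 is free => place at 15.
318 hashes to 12, h2=15; 12,10,8 taken => place at 6.
244 hashes to 6, h2=5; 6 taken => place at 11.
640 hashes to 11, h2=1; 11,12,13 taken => place at 14.
853 hashes to 3; slot 3 is free => place at 3.
Table: [., ., ., 853, 514, ., 318, ., 556, 845, 452, 244, 794, 80, 640, 984, .]
Lookup 640: h=11, h2=1, probe 11,12,13,14 → found at 14.

4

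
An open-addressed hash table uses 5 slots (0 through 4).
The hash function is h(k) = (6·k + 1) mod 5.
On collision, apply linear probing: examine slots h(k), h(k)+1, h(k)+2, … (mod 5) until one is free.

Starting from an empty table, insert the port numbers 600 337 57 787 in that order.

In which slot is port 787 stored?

0

600: h=1 => slot 1
337: h=3 => slot 3
57: h=3, probe 3,4 => slot 4
787: h=3, probe 3,4,0 => slot 0
Table: [787, 600, —, 337, 57]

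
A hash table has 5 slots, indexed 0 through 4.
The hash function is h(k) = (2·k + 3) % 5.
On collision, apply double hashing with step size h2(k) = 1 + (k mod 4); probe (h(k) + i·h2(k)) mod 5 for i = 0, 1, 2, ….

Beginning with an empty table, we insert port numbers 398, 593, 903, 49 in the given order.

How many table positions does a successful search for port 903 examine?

398: h=4 -> slot 4
593: h=4, h2=2, probe 4,1 -> slot 1
903: h=4, h2=4, probe 4,3 -> slot 3
49: h=1, h2=2, probe 1,3,0 -> slot 0
Table: [49, 593, _, 903, 398]
Lookup 903: h=4, h2=4, probe 4,3 → found at 3.

2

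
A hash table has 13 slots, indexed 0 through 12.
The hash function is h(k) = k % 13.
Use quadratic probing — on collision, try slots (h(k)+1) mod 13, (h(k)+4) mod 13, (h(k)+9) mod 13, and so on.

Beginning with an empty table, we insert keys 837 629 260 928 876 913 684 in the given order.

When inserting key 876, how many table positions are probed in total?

837 hashes to 5; slot 5 is free → place at 5.
629 hashes to 5; 5 taken → place at 6.
260 hashes to 0; slot 0 is free → place at 0.
928 hashes to 5; 5,6 taken → place at 9.
876 hashes to 5; 5,6,9 taken → place at 1.
913 hashes to 3; slot 3 is free → place at 3.
684 hashes to 8; slot 8 is free → place at 8.
Table: [260, 876, ∅, 913, ∅, 837, 629, ∅, 684, 928, ∅, ∅, ∅]

4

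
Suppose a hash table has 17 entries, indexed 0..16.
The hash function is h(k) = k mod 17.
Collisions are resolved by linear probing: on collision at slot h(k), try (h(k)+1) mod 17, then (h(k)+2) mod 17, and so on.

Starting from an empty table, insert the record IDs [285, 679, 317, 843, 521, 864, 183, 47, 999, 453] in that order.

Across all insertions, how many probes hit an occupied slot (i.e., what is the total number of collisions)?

20

Insert 285: h=13, slot 13 empty -> index 13.
Insert 679: h=16, slot 16 empty -> index 16.
Insert 317: h=11, slot 11 empty -> index 11.
Insert 843: h=10, slot 10 empty -> index 10.
Insert 521: h=11, slot 11 occupied -> index 12.
Insert 864: h=14, slot 14 empty -> index 14.
Insert 183: h=13, slots 13,14 occupied -> index 15.
Insert 47: h=13, slots 13,14,15,16 occupied -> index 0.
Insert 999: h=13, slots 13,14,15,16,0 occupied -> index 1.
Insert 453: h=11, slots 11,12,13,14,15,16,0,1 occupied -> index 2.
Table: [47, 999, 453, -, -, -, -, -, -, -, 843, 317, 521, 285, 864, 183, 679]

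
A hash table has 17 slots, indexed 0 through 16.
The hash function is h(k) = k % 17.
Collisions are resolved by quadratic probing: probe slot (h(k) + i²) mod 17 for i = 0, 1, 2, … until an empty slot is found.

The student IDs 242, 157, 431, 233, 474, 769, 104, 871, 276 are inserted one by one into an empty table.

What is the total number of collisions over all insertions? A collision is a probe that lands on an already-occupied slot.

Insert 242: h=4, slot 4 empty -> index 4.
Insert 157: h=4, slot 4 occupied -> index 5.
Insert 431: h=6, slot 6 empty -> index 6.
Insert 233: h=12, slot 12 empty -> index 12.
Insert 474: h=15, slot 15 empty -> index 15.
Insert 769: h=4, slots 4,5 occupied -> index 8.
Insert 104: h=2, slot 2 empty -> index 2.
Insert 871: h=4, slots 4,5,8 occupied -> index 13.
Insert 276: h=4, slots 4,5,8,13 occupied -> index 3.
Table: [∅, ∅, 104, 276, 242, 157, 431, ∅, 769, ∅, ∅, ∅, 233, 871, ∅, 474, ∅]

10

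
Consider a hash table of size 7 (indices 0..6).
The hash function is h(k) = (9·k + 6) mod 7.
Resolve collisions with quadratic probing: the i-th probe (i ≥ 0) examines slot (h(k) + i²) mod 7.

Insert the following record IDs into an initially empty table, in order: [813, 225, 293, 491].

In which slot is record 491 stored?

Insert 813: h=1, slot 1 empty -> index 1.
Insert 225: h=1, slot 1 occupied -> index 2.
Insert 293: h=4, slot 4 empty -> index 4.
Insert 491: h=1, slots 1,2 occupied -> index 5.
Table: [∅, 813, 225, ∅, 293, 491, ∅]

5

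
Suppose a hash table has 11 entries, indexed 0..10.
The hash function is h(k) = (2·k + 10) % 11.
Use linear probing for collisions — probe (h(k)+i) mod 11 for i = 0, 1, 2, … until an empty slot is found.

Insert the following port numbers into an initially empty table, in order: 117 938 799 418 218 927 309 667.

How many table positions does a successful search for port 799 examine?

Insert 117: h=2, slot 2 empty → index 2.
Insert 938: h=5, slot 5 empty → index 5.
Insert 799: h=2, slot 2 occupied → index 3.
Insert 418: h=10, slot 10 empty → index 10.
Insert 218: h=6, slot 6 empty → index 6.
Insert 927: h=5, slots 5,6 occupied → index 7.
Insert 309: h=1, slot 1 empty → index 1.
Insert 667: h=2, slots 2,3 occupied → index 4.
Table: [_, 309, 117, 799, 667, 938, 218, 927, _, _, 418]
Lookup 799: h=2, probe 2,3 → found at 3.

2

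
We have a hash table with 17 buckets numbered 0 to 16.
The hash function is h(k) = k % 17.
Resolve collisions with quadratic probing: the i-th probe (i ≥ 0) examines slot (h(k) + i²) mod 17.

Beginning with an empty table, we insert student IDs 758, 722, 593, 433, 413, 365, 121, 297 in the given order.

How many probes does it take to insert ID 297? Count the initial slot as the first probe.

4

758: h=10 → slot 10
722: h=8 → slot 8
593: h=15 → slot 15
433: h=8, probe 8,9 → slot 9
413: h=5 → slot 5
365: h=8, probe 8,9,12 → slot 12
121: h=2 → slot 2
297: h=8, probe 8,9,12,0 → slot 0
Table: [297, _, 121, _, _, 413, _, _, 722, 433, 758, _, 365, _, _, 593, _]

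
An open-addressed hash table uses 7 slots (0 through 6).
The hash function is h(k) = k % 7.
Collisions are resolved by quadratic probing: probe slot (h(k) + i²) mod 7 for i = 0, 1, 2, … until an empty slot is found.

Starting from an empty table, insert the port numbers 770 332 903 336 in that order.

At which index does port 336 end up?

Insert 770: h=0, slot 0 empty -> index 0.
Insert 332: h=3, slot 3 empty -> index 3.
Insert 903: h=0, slot 0 occupied -> index 1.
Insert 336: h=0, slots 0,1 occupied -> index 4.
Table: [770, 903, _, 332, 336, _, _]

4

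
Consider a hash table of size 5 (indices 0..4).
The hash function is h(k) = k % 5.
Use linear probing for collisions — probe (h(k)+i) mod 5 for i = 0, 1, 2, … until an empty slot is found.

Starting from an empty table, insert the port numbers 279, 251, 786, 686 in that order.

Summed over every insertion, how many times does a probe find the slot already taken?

3

279 hashes to 4; slot 4 is free -> place at 4.
251 hashes to 1; slot 1 is free -> place at 1.
786 hashes to 1; 1 taken -> place at 2.
686 hashes to 1; 1,2 taken -> place at 3.
Table: [∅, 251, 786, 686, 279]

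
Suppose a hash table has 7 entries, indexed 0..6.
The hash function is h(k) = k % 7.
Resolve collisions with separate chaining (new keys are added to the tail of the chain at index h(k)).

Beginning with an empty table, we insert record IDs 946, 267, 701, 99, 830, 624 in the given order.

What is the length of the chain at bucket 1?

5

Insert 946: h=1, bucket 1 empty -> new chain.
Insert 267: h=1, bucket 1 nonempty -> append to chain.
Insert 701: h=1, bucket 1 nonempty -> append to chain.
Insert 99: h=1, bucket 1 nonempty -> append to chain.
Insert 830: h=4, bucket 4 empty -> new chain.
Insert 624: h=1, bucket 1 nonempty -> append to chain.
Final buckets:
0: _
1: 946 -> 267 -> 701 -> 99 -> 624
2: _
3: _
4: 830
5: _
6: _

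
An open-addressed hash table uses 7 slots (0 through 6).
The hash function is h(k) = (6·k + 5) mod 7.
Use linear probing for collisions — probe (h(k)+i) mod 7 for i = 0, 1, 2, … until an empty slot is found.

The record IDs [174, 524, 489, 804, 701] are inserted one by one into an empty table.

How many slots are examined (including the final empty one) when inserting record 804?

174 hashes to 6; slot 6 is free -> place at 6.
524 hashes to 6; 6 taken -> place at 0.
489 hashes to 6; 6,0 taken -> place at 1.
804 hashes to 6; 6,0,1 taken -> place at 2.
701 hashes to 4; slot 4 is free -> place at 4.
Table: [524, 489, 804, -, 701, -, 174]

4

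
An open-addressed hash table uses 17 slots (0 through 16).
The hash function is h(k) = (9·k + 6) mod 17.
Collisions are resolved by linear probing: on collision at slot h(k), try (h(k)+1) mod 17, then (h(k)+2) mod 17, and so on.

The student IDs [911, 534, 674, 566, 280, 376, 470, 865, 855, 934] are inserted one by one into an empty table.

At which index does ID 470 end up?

Insert 911: h=11, slot 11 empty => index 11.
Insert 534: h=1, slot 1 empty => index 1.
Insert 674: h=3, slot 3 empty => index 3.
Insert 566: h=0, slot 0 empty => index 0.
Insert 280: h=10, slot 10 empty => index 10.
Insert 376: h=7, slot 7 empty => index 7.
Insert 470: h=3, slot 3 occupied => index 4.
Insert 865: h=5, slot 5 empty => index 5.
Insert 855: h=0, slots 0,1 occupied => index 2.
Insert 934: h=14, slot 14 empty => index 14.
Table: [566, 534, 855, 674, 470, 865, —, 376, —, —, 280, 911, —, —, 934, —, —]

4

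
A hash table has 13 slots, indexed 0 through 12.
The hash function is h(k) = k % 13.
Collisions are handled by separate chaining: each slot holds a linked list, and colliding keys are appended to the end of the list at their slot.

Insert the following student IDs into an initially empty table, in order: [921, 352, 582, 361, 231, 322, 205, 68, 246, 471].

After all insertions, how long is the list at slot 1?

Insert 921: h=11, bucket 11 empty → new chain.
Insert 352: h=1, bucket 1 empty → new chain.
Insert 582: h=10, bucket 10 empty → new chain.
Insert 361: h=10, bucket 10 nonempty → append to chain.
Insert 231: h=10, bucket 10 nonempty → append to chain.
Insert 322: h=10, bucket 10 nonempty → append to chain.
Insert 205: h=10, bucket 10 nonempty → append to chain.
Insert 68: h=3, bucket 3 empty → new chain.
Insert 246: h=12, bucket 12 empty → new chain.
Insert 471: h=3, bucket 3 nonempty → append to chain.
Final buckets:
0: .
1: 352
2: .
3: 68 -> 471
4: .
5: .
6: .
7: .
8: .
9: .
10: 582 -> 361 -> 231 -> 322 -> 205
11: 921
12: 246

1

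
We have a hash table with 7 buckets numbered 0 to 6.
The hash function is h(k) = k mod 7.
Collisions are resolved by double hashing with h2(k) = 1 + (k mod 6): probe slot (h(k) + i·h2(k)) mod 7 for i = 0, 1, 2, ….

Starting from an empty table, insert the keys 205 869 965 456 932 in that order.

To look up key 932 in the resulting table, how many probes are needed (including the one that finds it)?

205 hashes to 2; slot 2 is free → place at 2.
869 hashes to 1; slot 1 is free → place at 1.
965 hashes to 6; slot 6 is free → place at 6.
456 hashes to 1, h2=1; 1,2 taken → place at 3.
932 hashes to 1, h2=3; 1 taken → place at 4.
Table: [∅, 869, 205, 456, 932, ∅, 965]
Lookup 932: h=1, h2=3, probe 1,4 → found at 4.

2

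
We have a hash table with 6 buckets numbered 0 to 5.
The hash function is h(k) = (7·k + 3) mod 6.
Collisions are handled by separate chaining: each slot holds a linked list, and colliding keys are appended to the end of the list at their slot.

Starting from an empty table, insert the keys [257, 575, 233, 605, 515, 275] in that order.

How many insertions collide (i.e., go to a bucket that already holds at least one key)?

Insert 257: h=2, bucket 2 empty -> new chain.
Insert 575: h=2, bucket 2 nonempty -> append to chain.
Insert 233: h=2, bucket 2 nonempty -> append to chain.
Insert 605: h=2, bucket 2 nonempty -> append to chain.
Insert 515: h=2, bucket 2 nonempty -> append to chain.
Insert 275: h=2, bucket 2 nonempty -> append to chain.
Final buckets:
0: _
1: _
2: 257 -> 575 -> 233 -> 605 -> 515 -> 275
3: _
4: _
5: _

5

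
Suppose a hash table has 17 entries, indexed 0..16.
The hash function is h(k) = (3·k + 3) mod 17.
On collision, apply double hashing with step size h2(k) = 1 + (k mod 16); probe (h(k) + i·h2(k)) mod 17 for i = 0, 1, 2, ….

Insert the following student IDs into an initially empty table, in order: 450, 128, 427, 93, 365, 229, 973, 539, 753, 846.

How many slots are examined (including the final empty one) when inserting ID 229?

450: h=10 => slot 10
128: h=13 => slot 13
427: h=9 => slot 9
93: h=10, h2=14, probe 10,7 => slot 7
365: h=10, h2=14, probe 10,7,4 => slot 4
229: h=10, h2=6, probe 10,16 => slot 16
973: h=15 => slot 15
539: h=5 => slot 5
753: h=1 => slot 1
846: h=8 => slot 8
Table: [∅, 753, ∅, ∅, 365, 539, ∅, 93, 846, 427, 450, ∅, ∅, 128, ∅, 973, 229]

2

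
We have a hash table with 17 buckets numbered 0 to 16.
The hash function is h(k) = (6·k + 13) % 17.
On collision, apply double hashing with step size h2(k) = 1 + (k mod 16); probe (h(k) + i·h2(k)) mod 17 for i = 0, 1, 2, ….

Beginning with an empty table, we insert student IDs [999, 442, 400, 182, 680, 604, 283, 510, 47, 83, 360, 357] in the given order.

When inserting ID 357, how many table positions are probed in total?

2

999 hashes to 6; slot 6 is free → place at 6.
442 hashes to 13; slot 13 is free → place at 13.
400 hashes to 16; slot 16 is free → place at 16.
182 hashes to 0; slot 0 is free → place at 0.
680 hashes to 13, h2=9; 13 taken → place at 5.
604 hashes to 16, h2=13; 16 taken → place at 12.
283 hashes to 11; slot 11 is free → place at 11.
510 hashes to 13, h2=15; 13,11 taken → place at 9.
47 hashes to 6, h2=16; 6,5 taken → place at 4.
83 hashes to 1; slot 1 is free → place at 1.
360 hashes to 14; slot 14 is free → place at 14.
357 hashes to 13, h2=6; 13 taken → place at 2.
Table: [182, 83, 357, ∅, 47, 680, 999, ∅, ∅, 510, ∅, 283, 604, 442, 360, ∅, 400]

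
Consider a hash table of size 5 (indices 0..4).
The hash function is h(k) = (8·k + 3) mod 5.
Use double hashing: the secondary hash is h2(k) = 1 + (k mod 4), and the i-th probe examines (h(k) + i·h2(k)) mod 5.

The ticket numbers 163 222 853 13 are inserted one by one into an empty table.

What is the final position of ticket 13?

163: h=2 => slot 2
222: h=4 => slot 4
853: h=2, h2=2, probe 2,4,1 => slot 1
13: h=2, h2=2, probe 2,4,1,3 => slot 3
Table: [_, 853, 163, 13, 222]

3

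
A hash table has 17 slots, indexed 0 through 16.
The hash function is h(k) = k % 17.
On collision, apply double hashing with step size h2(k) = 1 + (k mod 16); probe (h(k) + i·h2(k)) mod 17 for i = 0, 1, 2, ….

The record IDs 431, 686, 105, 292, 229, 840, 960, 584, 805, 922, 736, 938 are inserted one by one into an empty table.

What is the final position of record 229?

14

Insert 431: h=6, slot 6 empty => index 6.
Insert 686: h=6, h2=15, slot 6 occupied => index 4.
Insert 105: h=3, slot 3 empty => index 3.
Insert 292: h=3, h2=5, slot 3 occupied => index 8.
Insert 229: h=8, h2=6, slot 8 occupied => index 14.
Insert 840: h=7, slot 7 empty => index 7.
Insert 960: h=8, h2=1, slot 8 occupied => index 9.
Insert 584: h=6, h2=9, slot 6 occupied => index 15.
Insert 805: h=6, h2=6, slot 6 occupied => index 12.
Insert 922: h=4, h2=11, slots 4,15,9,3,14,8 occupied => index 2.
Insert 736: h=5, slot 5 empty => index 5.
Insert 938: h=3, h2=11, slots 3,14,8,2 occupied => index 13.
Table: [∅, ∅, 922, 105, 686, 736, 431, 840, 292, 960, ∅, ∅, 805, 938, 229, 584, ∅]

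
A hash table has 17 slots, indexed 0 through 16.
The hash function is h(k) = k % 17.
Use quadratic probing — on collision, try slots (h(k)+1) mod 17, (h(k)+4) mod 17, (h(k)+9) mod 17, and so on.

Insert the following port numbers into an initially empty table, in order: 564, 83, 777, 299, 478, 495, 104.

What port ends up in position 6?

495

564 hashes to 3; slot 3 is free => place at 3.
83 hashes to 15; slot 15 is free => place at 15.
777 hashes to 12; slot 12 is free => place at 12.
299 hashes to 10; slot 10 is free => place at 10.
478 hashes to 2; slot 2 is free => place at 2.
495 hashes to 2; 2,3 taken => place at 6.
104 hashes to 2; 2,3,6 taken => place at 11.
Table: [-, -, 478, 564, -, -, 495, -, -, -, 299, 104, 777, -, -, 83, -]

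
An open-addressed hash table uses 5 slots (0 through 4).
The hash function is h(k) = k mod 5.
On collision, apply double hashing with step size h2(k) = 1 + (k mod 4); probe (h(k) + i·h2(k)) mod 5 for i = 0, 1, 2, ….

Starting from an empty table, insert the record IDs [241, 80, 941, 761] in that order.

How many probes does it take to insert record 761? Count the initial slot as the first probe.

241: h=1 -> slot 1
80: h=0 -> slot 0
941: h=1, h2=2, probe 1,3 -> slot 3
761: h=1, h2=2, probe 1,3,0,2 -> slot 2
Table: [80, 241, 761, 941, ∅]

4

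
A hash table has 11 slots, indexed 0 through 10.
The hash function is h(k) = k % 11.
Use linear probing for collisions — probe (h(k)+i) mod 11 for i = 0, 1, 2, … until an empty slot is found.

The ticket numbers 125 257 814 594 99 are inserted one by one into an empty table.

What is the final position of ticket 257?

5

Insert 125: h=4, slot 4 empty -> index 4.
Insert 257: h=4, slot 4 occupied -> index 5.
Insert 814: h=0, slot 0 empty -> index 0.
Insert 594: h=0, slot 0 occupied -> index 1.
Insert 99: h=0, slots 0,1 occupied -> index 2.
Table: [814, 594, 99, -, 125, 257, -, -, -, -, -]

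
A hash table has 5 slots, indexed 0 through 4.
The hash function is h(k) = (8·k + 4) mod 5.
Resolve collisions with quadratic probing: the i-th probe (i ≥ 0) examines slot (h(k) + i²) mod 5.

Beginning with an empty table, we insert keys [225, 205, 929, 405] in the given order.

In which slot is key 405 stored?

225: h=4 → slot 4
205: h=4, probe 4,0 → slot 0
929: h=1 → slot 1
405: h=4, probe 4,0,3 → slot 3
Table: [205, 929, ., 405, 225]

3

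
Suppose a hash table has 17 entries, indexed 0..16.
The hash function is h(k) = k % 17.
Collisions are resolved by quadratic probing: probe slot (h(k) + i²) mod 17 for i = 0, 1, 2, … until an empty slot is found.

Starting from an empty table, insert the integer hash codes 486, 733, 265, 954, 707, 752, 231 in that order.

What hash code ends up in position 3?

954

Insert 486: h=10, slot 10 empty => index 10.
Insert 733: h=2, slot 2 empty => index 2.
Insert 265: h=10, slot 10 occupied => index 11.
Insert 954: h=2, slot 2 occupied => index 3.
Insert 707: h=10, slots 10,11 occupied => index 14.
Insert 752: h=4, slot 4 empty => index 4.
Insert 231: h=10, slots 10,11,14,2 occupied => index 9.
Table: [∅, ∅, 733, 954, 752, ∅, ∅, ∅, ∅, 231, 486, 265, ∅, ∅, 707, ∅, ∅]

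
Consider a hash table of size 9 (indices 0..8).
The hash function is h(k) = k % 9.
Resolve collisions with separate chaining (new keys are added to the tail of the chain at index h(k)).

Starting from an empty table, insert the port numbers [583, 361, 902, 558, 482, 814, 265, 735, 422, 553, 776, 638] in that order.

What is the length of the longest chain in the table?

Insert 583: h=7, bucket 7 empty -> new chain.
Insert 361: h=1, bucket 1 empty -> new chain.
Insert 902: h=2, bucket 2 empty -> new chain.
Insert 558: h=0, bucket 0 empty -> new chain.
Insert 482: h=5, bucket 5 empty -> new chain.
Insert 814: h=4, bucket 4 empty -> new chain.
Insert 265: h=4, bucket 4 nonempty -> append to chain.
Insert 735: h=6, bucket 6 empty -> new chain.
Insert 422: h=8, bucket 8 empty -> new chain.
Insert 553: h=4, bucket 4 nonempty -> append to chain.
Insert 776: h=2, bucket 2 nonempty -> append to chain.
Insert 638: h=8, bucket 8 nonempty -> append to chain.
Final buckets:
0: 558
1: 361
2: 902 -> 776
3: -
4: 814 -> 265 -> 553
5: 482
6: 735
7: 583
8: 422 -> 638

3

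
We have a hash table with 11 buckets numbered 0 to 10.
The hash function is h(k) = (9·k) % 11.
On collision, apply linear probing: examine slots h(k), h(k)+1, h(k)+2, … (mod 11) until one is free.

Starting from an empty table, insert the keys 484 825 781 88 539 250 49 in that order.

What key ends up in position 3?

484 hashes to 0; slot 0 is free → place at 0.
825 hashes to 0; 0 taken → place at 1.
781 hashes to 0; 0,1 taken → place at 2.
88 hashes to 0; 0,1,2 taken → place at 3.
539 hashes to 0; 0,1,2,3 taken → place at 4.
250 hashes to 6; slot 6 is free → place at 6.
49 hashes to 1; 1,2,3,4 taken → place at 5.
Table: [484, 825, 781, 88, 539, 49, 250, -, -, -, -]

88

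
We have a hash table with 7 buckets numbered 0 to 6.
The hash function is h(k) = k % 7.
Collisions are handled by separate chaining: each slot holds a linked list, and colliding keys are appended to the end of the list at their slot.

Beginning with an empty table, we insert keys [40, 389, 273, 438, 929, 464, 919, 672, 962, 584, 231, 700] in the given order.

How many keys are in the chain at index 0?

Insert 40: h=5, bucket 5 empty → new chain.
Insert 389: h=4, bucket 4 empty → new chain.
Insert 273: h=0, bucket 0 empty → new chain.
Insert 438: h=4, bucket 4 nonempty → append to chain.
Insert 929: h=5, bucket 5 nonempty → append to chain.
Insert 464: h=2, bucket 2 empty → new chain.
Insert 919: h=2, bucket 2 nonempty → append to chain.
Insert 672: h=0, bucket 0 nonempty → append to chain.
Insert 962: h=3, bucket 3 empty → new chain.
Insert 584: h=3, bucket 3 nonempty → append to chain.
Insert 231: h=0, bucket 0 nonempty → append to chain.
Insert 700: h=0, bucket 0 nonempty → append to chain.
Final buckets:
0: 273 -> 672 -> 231 -> 700
1: —
2: 464 -> 919
3: 962 -> 584
4: 389 -> 438
5: 40 -> 929
6: —

4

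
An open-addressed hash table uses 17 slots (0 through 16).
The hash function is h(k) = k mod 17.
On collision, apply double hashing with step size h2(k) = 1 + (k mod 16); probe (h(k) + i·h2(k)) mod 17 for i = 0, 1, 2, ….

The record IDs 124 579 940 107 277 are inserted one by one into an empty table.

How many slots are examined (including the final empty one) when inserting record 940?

3

Insert 124: h=5, slot 5 empty → index 5.
Insert 579: h=1, slot 1 empty → index 1.
Insert 940: h=5, h2=13, slots 5,1 occupied → index 14.
Insert 107: h=5, h2=12, slot 5 occupied → index 0.
Insert 277: h=5, h2=6, slot 5 occupied → index 11.
Table: [107, 579, —, —, —, 124, —, —, —, —, —, 277, —, —, 940, —, —]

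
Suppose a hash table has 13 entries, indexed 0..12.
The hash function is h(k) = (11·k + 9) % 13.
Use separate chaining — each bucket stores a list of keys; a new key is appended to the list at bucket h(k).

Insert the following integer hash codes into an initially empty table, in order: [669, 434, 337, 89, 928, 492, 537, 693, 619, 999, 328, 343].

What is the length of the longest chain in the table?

3

669 -> bucket 10
434 -> bucket 12
337 -> bucket 11
89 -> bucket 0
928 -> bucket 12 (collision)
492 -> bucket 0 (collision)
537 -> bucket 1
693 -> bucket 1 (collision)
619 -> bucket 6
999 -> bucket 0 (collision)
328 -> bucket 3
343 -> bucket 12 (collision)
Final buckets:
0: 89 -> 492 -> 999
1: 537 -> 693
2: .
3: 328
4: .
5: .
6: 619
7: .
8: .
9: .
10: 669
11: 337
12: 434 -> 928 -> 343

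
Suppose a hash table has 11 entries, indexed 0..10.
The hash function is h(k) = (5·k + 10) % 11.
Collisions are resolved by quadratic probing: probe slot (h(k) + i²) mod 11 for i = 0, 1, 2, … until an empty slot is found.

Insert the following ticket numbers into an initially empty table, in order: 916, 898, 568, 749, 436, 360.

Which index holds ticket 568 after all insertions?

Insert 916: h=3, slot 3 empty => index 3.
Insert 898: h=1, slot 1 empty => index 1.
Insert 568: h=1, slot 1 occupied => index 2.
Insert 749: h=4, slot 4 empty => index 4.
Insert 436: h=1, slots 1,2 occupied => index 5.
Insert 360: h=6, slot 6 empty => index 6.
Table: [., 898, 568, 916, 749, 436, 360, ., ., ., .]

2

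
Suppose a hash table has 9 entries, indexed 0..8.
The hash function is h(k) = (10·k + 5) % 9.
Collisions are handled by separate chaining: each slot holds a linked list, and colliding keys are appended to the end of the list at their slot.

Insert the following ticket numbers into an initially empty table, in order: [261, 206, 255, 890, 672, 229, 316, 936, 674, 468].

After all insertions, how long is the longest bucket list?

Insert 261: h=5, bucket 5 empty -> new chain.
Insert 206: h=4, bucket 4 empty -> new chain.
Insert 255: h=8, bucket 8 empty -> new chain.
Insert 890: h=4, bucket 4 nonempty -> append to chain.
Insert 672: h=2, bucket 2 empty -> new chain.
Insert 229: h=0, bucket 0 empty -> new chain.
Insert 316: h=6, bucket 6 empty -> new chain.
Insert 936: h=5, bucket 5 nonempty -> append to chain.
Insert 674: h=4, bucket 4 nonempty -> append to chain.
Insert 468: h=5, bucket 5 nonempty -> append to chain.
Final buckets:
0: 229
1: .
2: 672
3: .
4: 206 -> 890 -> 674
5: 261 -> 936 -> 468
6: 316
7: .
8: 255

3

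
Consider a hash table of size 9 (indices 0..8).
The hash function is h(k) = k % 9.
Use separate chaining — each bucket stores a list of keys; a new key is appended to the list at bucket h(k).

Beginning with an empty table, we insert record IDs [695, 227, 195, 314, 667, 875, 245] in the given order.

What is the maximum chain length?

Insert 695: h=2, bucket 2 empty → new chain.
Insert 227: h=2, bucket 2 nonempty → append to chain.
Insert 195: h=6, bucket 6 empty → new chain.
Insert 314: h=8, bucket 8 empty → new chain.
Insert 667: h=1, bucket 1 empty → new chain.
Insert 875: h=2, bucket 2 nonempty → append to chain.
Insert 245: h=2, bucket 2 nonempty → append to chain.
Final buckets:
0: -
1: 667
2: 695 -> 227 -> 875 -> 245
3: -
4: -
5: -
6: 195
7: -
8: 314

4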